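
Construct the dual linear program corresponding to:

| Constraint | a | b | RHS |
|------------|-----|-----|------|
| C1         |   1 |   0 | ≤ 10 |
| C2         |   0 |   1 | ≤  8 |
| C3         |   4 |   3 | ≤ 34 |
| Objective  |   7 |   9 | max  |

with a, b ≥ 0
Minimize: z = 10y1 + 8y2 + 34y3

Subject to:
  C1: -y1 - 4y3 ≤ -7
  C2: -y2 - 3y3 ≤ -9
  y1, y2, y3 ≥ 0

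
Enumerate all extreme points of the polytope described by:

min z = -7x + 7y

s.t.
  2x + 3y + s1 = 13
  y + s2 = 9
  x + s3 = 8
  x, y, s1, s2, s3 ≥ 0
Each vertex is the intersection of two constraint boundaries that also satisfies all remaining constraints:
  x = 0 and y = 0 → (0, 0)
  2x + 3y = 13 and y = 0 → (6.5, 0)
  2x + 3y = 13 and x = 0 → (0, 4.333)

Vertices: (0, 0), (6.5, 0), (0, 4.333)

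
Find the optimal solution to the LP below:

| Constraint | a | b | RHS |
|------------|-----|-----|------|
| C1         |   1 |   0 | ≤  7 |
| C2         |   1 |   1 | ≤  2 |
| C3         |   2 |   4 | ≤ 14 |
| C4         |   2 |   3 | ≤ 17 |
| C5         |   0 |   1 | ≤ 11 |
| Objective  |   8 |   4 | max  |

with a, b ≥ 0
Each vertex is the intersection of two constraint boundaries that also satisfies all remaining constraints:
  a = 0 and b = 0 → (0, 0)
  a + b = 2 and b = 0 → (2, 0)
  a + b = 2 and a = 0 → (0, 2)

Evaluating z = 8a + 4b at each vertex:
  (0, 0): z = 0
  (2, 0): z = 16
  (0, 2): z = 8

The maximum is at (2, 0) with z = 16.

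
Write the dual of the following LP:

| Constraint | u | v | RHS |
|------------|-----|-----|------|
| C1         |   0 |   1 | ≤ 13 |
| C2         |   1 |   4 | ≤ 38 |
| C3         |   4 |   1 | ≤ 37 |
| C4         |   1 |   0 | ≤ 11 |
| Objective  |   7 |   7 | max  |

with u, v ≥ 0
Minimize: z = 13y1 + 38y2 + 37y3 + 11y4

Subject to:
  C1: -y2 - 4y3 - y4 ≤ -7
  C2: -y1 - 4y2 - y3 ≤ -7
  y1, y2, y3, y4 ≥ 0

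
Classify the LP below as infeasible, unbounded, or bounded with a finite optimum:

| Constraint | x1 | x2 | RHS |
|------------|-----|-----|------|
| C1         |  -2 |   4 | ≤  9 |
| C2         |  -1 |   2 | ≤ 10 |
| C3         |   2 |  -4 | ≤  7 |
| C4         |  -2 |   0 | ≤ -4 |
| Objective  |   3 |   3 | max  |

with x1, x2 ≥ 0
Feasible point: (2, 0) satisfies every constraint, so the LP is feasible.
Direction d = (2, 1): for each constraint row a, a·d ≤ 0 —
  (-2)(2) + (4)(1) = 0 ≤ 0
  (-1)(2) + (2)(1) = 0 ≤ 0
  (2)(2) + (-4)(1) = 0 ≤ 0
  (-2)(2) + (0)(1) = -4 ≤ 0
and d ≥ 0, so (2, 0) + t·d stays feasible for every t ≥ 0. Along this ray z = 3x1 + 3x2 changes by 9 per unit t, so z → +∞.

Unbounded — the objective can increase without bound over the feasible region.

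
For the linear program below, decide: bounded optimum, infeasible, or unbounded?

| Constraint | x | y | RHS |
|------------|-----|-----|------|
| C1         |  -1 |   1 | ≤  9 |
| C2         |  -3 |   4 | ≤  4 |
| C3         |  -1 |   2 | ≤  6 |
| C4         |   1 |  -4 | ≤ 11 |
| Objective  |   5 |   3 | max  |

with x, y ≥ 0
Feasible point: (0, 0) satisfies every constraint, so the LP is feasible.
Direction d = (2, 1): for each constraint row a, a·d ≤ 0 —
  (-1)(2) + (1)(1) = -1 ≤ 0
  (-3)(2) + (4)(1) = -2 ≤ 0
  (-1)(2) + (2)(1) = 0 ≤ 0
  (1)(2) + (-4)(1) = -2 ≤ 0
and d ≥ 0, so (0, 0) + t·d stays feasible for every t ≥ 0. Along this ray z = 5x + 3y changes by 13 per unit t, so z → +∞.

The LP is unbounded; z can be made arbitrarily large.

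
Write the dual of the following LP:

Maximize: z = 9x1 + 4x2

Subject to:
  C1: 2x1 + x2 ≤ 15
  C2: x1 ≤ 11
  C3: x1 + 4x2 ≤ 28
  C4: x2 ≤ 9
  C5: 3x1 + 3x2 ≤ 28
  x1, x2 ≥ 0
Minimize: z = 15y1 + 11y2 + 28y3 + 9y4 + 28y5

Subject to:
  C1: -2y1 - y2 - y3 - 3y5 ≤ -9
  C2: -y1 - 4y3 - y4 - 3y5 ≤ -4
  y1, y2, y3, y4, y5 ≥ 0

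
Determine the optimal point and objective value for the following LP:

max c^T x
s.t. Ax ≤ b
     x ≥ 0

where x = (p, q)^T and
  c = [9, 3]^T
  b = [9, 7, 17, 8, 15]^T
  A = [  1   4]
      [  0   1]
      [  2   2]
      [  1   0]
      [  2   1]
Each vertex is the intersection of two constraint boundaries that also satisfies all remaining constraints:
  p = 0 and q = 0 → (0, 0)
  2p + q = 15 and q = 0 → (7.5, 0)
  p + 4q = 9 and 2p + q = 15 → (7.286, 0.4286)
  p + 4q = 9 and p = 0 → (0, 2.25)

Evaluating z = 9p + 3q at each vertex:
  (0, 0): z = 0
  (7.5, 0): z = 67.5
  (7.286, 0.4286): z = 66.86
  (0, 2.25): z = 6.75

The maximum is at (7.5, 0) with z = 67.5.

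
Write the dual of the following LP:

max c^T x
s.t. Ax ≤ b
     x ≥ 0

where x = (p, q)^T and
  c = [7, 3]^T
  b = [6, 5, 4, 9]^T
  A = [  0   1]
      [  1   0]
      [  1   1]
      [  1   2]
Minimize: z = 6y1 + 5y2 + 4y3 + 9y4

Subject to:
  C1: -y2 - y3 - y4 ≤ -7
  C2: -y1 - y3 - 2y4 ≤ -3
  y1, y2, y3, y4 ≥ 0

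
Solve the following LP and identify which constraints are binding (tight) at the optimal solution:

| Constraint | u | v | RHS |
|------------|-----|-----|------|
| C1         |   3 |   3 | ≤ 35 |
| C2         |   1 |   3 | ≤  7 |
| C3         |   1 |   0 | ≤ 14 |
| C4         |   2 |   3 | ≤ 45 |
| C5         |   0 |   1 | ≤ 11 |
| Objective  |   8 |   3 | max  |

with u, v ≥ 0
Optimal: u = 7, v = 0
Binding: C2, v ≥ 0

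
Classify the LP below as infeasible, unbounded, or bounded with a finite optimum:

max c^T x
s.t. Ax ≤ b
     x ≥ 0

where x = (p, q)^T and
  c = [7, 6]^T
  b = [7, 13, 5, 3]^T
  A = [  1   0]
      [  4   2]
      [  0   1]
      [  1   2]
The point (3, 0) satisfies every constraint, so the LP is feasible; the constraints give p ≤ 7 and q ≤ 5, which with p, q ≥ 0 keep the feasible region inside a bounded box. A feasible, bounded LP attains a finite optimum at a vertex.

Evaluating z = 7p + 6q at each vertex:
  (0, 0): z = 0
  (3, 0): z = 21
  (0, 1.5): z = 9

The LP has an optimal solution: (3, 0) with z = 21.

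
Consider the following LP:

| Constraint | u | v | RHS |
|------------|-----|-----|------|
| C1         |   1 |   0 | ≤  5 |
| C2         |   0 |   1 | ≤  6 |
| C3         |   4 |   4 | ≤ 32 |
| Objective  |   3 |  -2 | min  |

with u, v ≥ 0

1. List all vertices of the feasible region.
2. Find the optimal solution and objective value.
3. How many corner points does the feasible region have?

1. (0, 0), (5, 0), (5, 3), (2, 6), (0, 6)
2. u = 0, v = 6, z = -12
3. 5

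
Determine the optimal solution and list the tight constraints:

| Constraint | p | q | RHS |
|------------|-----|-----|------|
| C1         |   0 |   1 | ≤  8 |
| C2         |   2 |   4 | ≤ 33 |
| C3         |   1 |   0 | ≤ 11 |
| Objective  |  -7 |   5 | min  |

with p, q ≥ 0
Optimal: p = 11, q = 0
Slack at optimum:
  C1: slack = 8
  C2: slack = 11
  C3: slack = 0 (binding)
  p ≥ 0: p = 11
  q ≥ 0: q = 0 (binding)
Binding constraints: C3, q ≥ 0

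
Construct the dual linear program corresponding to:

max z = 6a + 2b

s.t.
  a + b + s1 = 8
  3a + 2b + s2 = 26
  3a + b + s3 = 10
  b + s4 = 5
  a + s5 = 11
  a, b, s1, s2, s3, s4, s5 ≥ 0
Minimize: z = 8y1 + 26y2 + 10y3 + 5y4 + 11y5

Subject to:
  C1: -y1 - 3y2 - 3y3 - y5 ≤ -6
  C2: -y1 - 2y2 - y3 - y4 ≤ -2
  y1, y2, y3, y4, y5 ≥ 0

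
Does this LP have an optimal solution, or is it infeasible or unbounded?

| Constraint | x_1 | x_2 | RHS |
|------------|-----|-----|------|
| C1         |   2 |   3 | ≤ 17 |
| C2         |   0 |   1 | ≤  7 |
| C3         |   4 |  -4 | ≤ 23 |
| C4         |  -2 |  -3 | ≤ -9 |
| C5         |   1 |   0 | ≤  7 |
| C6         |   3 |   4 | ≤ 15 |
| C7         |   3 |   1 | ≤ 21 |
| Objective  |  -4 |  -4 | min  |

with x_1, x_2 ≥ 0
The point (5, 0) satisfies every constraint, so the LP is feasible; the constraints give x_1 ≤ 7 and x_2 ≤ 7, which with x_1, x_2 ≥ 0 keep the feasible region inside a bounded box. A feasible, bounded LP attains a finite optimum at a vertex.

The LP has an optimal solution: (5, 0) with z = -20.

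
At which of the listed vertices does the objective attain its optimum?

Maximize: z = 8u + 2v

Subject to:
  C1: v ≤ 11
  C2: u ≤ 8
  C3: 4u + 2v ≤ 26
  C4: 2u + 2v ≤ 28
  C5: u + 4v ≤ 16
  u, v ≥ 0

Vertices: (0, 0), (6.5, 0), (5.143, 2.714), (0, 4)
(6.5, 0) with z = 52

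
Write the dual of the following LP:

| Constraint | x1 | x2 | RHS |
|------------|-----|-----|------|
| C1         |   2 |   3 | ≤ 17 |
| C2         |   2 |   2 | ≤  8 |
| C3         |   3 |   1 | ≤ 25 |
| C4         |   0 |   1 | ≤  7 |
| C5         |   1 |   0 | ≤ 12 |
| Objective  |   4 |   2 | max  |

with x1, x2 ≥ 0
Minimize: z = 17y1 + 8y2 + 25y3 + 7y4 + 12y5

Subject to:
  C1: -2y1 - 2y2 - 3y3 - y5 ≤ -4
  C2: -3y1 - 2y2 - y3 - y4 ≤ -2
  y1, y2, y3, y4, y5 ≥ 0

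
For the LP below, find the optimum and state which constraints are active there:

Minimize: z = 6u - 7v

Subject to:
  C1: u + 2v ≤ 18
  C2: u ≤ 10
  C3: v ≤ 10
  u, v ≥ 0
Optimal: u = 0, v = 9
Slack at optimum:
  C1: slack = 0 (binding)
  C2: slack = 10
  C3: slack = 1
  u ≥ 0: u = 0 (binding)
  v ≥ 0: v = 9
Binding constraints: C1, u ≥ 0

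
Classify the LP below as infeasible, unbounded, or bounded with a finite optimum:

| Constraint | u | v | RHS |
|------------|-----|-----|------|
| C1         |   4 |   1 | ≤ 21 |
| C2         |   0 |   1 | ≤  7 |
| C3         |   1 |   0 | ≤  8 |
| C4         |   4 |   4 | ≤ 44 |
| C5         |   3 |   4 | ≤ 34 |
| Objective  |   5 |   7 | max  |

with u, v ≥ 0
The point (2, 7) satisfies every constraint, so the LP is feasible; the constraints give u ≤ 8 and v ≤ 7, which with u, v ≥ 0 keep the feasible region inside a bounded box. A feasible, bounded LP attains a finite optimum at a vertex.

Evaluating z = 5u + 7v at each vertex:
  (0, 0): z = 0
  (5.25, 0): z = 26.25
  (3.846, 5.615): z = 58.54
  (2, 7): z = 59
  (0, 7): z = 49

The LP has an optimal solution: (2, 7) with z = 59.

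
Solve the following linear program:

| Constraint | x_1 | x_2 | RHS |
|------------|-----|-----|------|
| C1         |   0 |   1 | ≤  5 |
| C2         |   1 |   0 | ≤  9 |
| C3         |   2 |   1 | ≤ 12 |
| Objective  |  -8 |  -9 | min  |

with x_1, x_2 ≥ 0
Each vertex is the intersection of two constraint boundaries that also satisfies all remaining constraints:
  x_1 = 0 and x_2 = 0 → (0, 0)
  2x_1 + x_2 = 12 and x_2 = 0 → (6, 0)
  x_2 = 5 and 2x_1 + x_2 = 12 → (3.5, 5)
  x_2 = 5 and x_1 = 0 → (0, 5)

Evaluating z = -8x_1 - 9x_2 at each vertex:
  (0, 0): z = 0
  (6, 0): z = -48
  (3.5, 5): z = -73
  (0, 5): z = -45

The minimum is at (3.5, 5) with z = -73.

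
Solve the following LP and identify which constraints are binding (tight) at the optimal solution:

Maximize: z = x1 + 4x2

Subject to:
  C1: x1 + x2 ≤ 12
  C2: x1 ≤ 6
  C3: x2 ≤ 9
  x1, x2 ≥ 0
Optimal: x1 = 3, x2 = 9
Binding: C1, C3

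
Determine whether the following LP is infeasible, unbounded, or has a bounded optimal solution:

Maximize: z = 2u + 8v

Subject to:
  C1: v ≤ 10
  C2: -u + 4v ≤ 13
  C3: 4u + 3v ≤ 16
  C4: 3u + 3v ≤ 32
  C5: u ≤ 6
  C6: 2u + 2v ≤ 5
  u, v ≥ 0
The point (0, 2.5) satisfies every constraint, so the LP is feasible; the constraints give u ≤ 6 and v ≤ 10, which with u, v ≥ 0 keep the feasible region inside a bounded box. A feasible, bounded LP attains a finite optimum at a vertex.

The LP has an optimal solution: (0, 2.5) with z = 20.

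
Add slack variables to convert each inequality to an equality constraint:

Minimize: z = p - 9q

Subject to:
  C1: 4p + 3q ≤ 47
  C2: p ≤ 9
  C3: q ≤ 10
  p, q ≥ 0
min z = p - 9q

s.t.
  4p + 3q + s1 = 47
  p + s2 = 9
  q + s3 = 10
  p, q, s1, s2, s3 ≥ 0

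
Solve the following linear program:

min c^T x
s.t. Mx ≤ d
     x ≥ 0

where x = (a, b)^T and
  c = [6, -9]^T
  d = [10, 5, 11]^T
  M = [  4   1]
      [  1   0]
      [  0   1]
a = 0, b = 10, z = -90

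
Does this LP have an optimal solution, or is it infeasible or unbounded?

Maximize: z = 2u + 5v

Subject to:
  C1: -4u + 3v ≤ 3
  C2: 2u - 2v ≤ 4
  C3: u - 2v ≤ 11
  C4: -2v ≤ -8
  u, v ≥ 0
Feasible point: (3, 4) satisfies every constraint, so the LP is feasible.
Direction d = (1, 1): for each constraint row a, a·d ≤ 0 —
  (-4)(1) + (3)(1) = -1 ≤ 0
  (2)(1) + (-2)(1) = 0 ≤ 0
  (1)(1) + (-2)(1) = -1 ≤ 0
  (0)(1) + (-2)(1) = -2 ≤ 0
and d ≥ 0, so (3, 4) + t·d stays feasible for every t ≥ 0. Along this ray z = 2u + 5v changes by 7 per unit t, so z → +∞.

Unbounded: there is a feasible ray along which z → +∞.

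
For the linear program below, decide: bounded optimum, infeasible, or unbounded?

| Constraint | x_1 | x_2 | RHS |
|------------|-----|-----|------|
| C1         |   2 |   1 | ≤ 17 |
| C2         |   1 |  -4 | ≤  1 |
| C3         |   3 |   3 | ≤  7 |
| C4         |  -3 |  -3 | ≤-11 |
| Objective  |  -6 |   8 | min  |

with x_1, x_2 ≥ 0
C3 requires 3x_1 + 3x_2 ≤ 7, while C4 (-3x_1 - 3x_2 ≤ -11) is equivalent to 3x_1 + 3x_2 ≥ 11. Together they would need 11 ≤ 3x_1 + 3x_2 ≤ 7, which is impossible since 11 > 7. No point satisfies all constraints.

Infeasible: no point satisfies all constraints simultaneously.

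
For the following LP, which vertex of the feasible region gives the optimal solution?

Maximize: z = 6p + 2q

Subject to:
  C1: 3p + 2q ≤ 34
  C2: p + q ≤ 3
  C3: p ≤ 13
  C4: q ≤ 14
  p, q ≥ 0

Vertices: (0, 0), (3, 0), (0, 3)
Evaluating z = 6p + 2q at each vertex:
  (0, 0): z = 0
  (3, 0): z = 18
  (0, 3): z = 6

The largest value is z = 18, attained at (3, 0).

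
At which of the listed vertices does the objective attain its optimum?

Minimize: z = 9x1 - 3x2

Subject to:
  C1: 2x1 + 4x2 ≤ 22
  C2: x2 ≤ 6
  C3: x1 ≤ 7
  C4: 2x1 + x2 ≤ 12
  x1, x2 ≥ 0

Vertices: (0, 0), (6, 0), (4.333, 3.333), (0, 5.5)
Evaluating z = 9x1 - 3x2 at each vertex:
  (0, 0): z = 0
  (6, 0): z = 54
  (4.333, 3.333): z = 29
  (0, 5.5): z = -16.5

The smallest value is z = -16.5, attained at (0, 5.5).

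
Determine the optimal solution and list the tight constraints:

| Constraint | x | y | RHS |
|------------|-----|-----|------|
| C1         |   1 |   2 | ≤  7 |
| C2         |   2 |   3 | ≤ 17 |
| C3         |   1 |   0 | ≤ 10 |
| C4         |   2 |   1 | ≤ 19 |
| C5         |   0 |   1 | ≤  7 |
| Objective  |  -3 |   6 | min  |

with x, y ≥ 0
Optimal: x = 7, y = 0
Slack at optimum:
  C1: slack = 0 (binding)
  C2: slack = 3
  C3: slack = 3
  C4: slack = 5
  C5: slack = 7
  x ≥ 0: x = 7
  y ≥ 0: y = 0 (binding)
Binding constraints: C1, y ≥ 0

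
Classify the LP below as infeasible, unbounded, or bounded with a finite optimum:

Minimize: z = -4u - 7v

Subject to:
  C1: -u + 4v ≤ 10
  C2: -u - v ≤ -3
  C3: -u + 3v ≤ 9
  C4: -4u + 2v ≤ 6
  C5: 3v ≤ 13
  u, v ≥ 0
Feasible point: (1, 2) satisfies every constraint, so the LP is feasible.
Direction d = (1, 0): for each constraint row a, a·d ≤ 0 —
  (-1)(1) + (4)(0) = -1 ≤ 0
  (-1)(1) + (-1)(0) = -1 ≤ 0
  (-1)(1) + (3)(0) = -1 ≤ 0
  (-4)(1) + (2)(0) = -4 ≤ 0
  (0)(1) + (3)(0) = 0 ≤ 0
and d ≥ 0, so (1, 2) + t·d stays feasible for every t ≥ 0. Along this ray z = -4u - 7v changes by -4 per unit t, so z → −∞.

Unbounded — the objective can decrease without bound over the feasible region.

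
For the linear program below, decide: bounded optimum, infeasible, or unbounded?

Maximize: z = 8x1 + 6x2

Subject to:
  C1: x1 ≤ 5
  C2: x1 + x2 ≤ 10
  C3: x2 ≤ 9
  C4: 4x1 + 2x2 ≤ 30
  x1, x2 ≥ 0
The point (5, 5) satisfies every constraint, so the LP is feasible; the constraints give x1 ≤ 5 and x2 ≤ 9, which with x1, x2 ≥ 0 keep the feasible region inside a bounded box. A feasible, bounded LP attains a finite optimum at a vertex.

Bounded optimum: z* = 70 at (5, 5).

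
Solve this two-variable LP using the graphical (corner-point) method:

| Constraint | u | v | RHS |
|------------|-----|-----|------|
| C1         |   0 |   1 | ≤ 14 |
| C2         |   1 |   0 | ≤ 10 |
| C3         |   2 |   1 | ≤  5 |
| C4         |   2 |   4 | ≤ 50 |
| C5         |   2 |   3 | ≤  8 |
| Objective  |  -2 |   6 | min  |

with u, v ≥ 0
u = 2.5, v = 0, z = -5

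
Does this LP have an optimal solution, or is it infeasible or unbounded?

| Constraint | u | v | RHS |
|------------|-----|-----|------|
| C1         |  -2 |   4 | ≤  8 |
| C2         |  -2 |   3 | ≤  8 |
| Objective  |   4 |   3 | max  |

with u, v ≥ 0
Feasible point: (0, 0) satisfies every constraint, so the LP is feasible.
Direction d = (1, 0): for each constraint row a, a·d ≤ 0 —
  (-2)(1) + (4)(0) = -2 ≤ 0
  (-2)(1) + (3)(0) = -2 ≤ 0
and d ≥ 0, so (0, 0) + t·d stays feasible for every t ≥ 0. Along this ray z = 4u + 3v changes by 4 per unit t, so z → +∞.

Unbounded: there is a feasible ray along which z → +∞.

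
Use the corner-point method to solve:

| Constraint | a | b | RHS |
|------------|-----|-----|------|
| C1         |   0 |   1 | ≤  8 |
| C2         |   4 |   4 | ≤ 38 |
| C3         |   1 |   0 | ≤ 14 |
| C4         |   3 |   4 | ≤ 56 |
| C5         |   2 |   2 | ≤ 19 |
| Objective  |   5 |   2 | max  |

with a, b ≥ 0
Each vertex is the intersection of two constraint boundaries that also satisfies all remaining constraints:
  a = 0 and b = 0 → (0, 0)
  4a + 4b = 38 and b = 0 → (9.5, 0)
  b = 8 and 4a + 4b = 38 → (1.5, 8)
  b = 8 and a = 0 → (0, 8)

Evaluating z = 5a + 2b at each vertex:
  (0, 0): z = 0
  (9.5, 0): z = 47.5
  (1.5, 8): z = 23.5
  (0, 8): z = 16

The maximum is at (9.5, 0) with z = 47.5.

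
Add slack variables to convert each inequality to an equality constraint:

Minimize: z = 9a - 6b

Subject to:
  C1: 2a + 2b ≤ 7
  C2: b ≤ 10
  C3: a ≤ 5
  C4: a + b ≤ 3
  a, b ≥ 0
min z = 9a - 6b

s.t.
  2a + 2b + s1 = 7
  b + s2 = 10
  a + s3 = 5
  a + b + s4 = 3
  a, b, s1, s2, s3, s4 ≥ 0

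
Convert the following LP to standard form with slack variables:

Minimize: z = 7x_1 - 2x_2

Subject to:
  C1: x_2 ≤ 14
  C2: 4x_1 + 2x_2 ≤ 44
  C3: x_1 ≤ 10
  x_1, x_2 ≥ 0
min z = 7x_1 - 2x_2

s.t.
  x_2 + s1 = 14
  4x_1 + 2x_2 + s2 = 44
  x_1 + s3 = 10
  x_1, x_2, s1, s2, s3 ≥ 0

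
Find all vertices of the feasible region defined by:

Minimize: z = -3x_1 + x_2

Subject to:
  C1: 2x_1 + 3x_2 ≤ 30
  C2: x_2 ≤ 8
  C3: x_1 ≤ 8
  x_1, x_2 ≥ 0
Each vertex is the intersection of two constraint boundaries that also satisfies all remaining constraints:
  x_1 = 0 and x_2 = 0 → (0, 0)
  x_1 = 8 and x_2 = 0 → (8, 0)
  2x_1 + 3x_2 = 30 and x_1 = 8 → (8, 4.667)
  2x_1 + 3x_2 = 30 and x_2 = 8 → (3, 8)
  x_2 = 8 and x_1 = 0 → (0, 8)

Vertices: (0, 0), (8, 0), (8, 4.667), (3, 8), (0, 8)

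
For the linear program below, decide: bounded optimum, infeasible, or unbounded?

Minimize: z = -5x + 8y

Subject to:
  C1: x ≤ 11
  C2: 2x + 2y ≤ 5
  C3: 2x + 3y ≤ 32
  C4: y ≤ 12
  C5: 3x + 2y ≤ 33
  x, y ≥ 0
The point (2.5, 0) satisfies every constraint, so the LP is feasible; the constraints give x ≤ 11 and y ≤ 12, which with x, y ≥ 0 keep the feasible region inside a bounded box. A feasible, bounded LP attains a finite optimum at a vertex.

Evaluating z = -5x + 8y at each vertex:
  (0, 0): z = 0
  (2.5, 0): z = -12.5
  (0, 2.5): z = 20

The LP has an optimal solution: (2.5, 0) with z = -12.5.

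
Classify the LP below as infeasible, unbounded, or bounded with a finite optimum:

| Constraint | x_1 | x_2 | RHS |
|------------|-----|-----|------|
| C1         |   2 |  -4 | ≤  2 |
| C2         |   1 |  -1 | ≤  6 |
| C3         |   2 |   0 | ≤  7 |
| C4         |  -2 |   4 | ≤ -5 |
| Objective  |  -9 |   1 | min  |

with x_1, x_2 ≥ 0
C1 requires 2x_1 - 4x_2 ≤ 2, while C4 (-2x_1 + 4x_2 ≤ -5) is equivalent to 2x_1 - 4x_2 ≥ 5. Together they would need 5 ≤ 2x_1 - 4x_2 ≤ 2, which is impossible since 5 > 2. No point satisfies all constraints.

Infeasible — the constraint set is empty.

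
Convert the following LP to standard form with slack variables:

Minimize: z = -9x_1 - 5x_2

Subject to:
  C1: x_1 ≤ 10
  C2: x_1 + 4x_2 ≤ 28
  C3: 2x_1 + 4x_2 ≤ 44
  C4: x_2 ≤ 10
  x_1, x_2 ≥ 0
min z = -9x_1 - 5x_2

s.t.
  x_1 + s1 = 10
  x_1 + 4x_2 + s2 = 28
  2x_1 + 4x_2 + s3 = 44
  x_2 + s4 = 10
  x_1, x_2, s1, s2, s3, s4 ≥ 0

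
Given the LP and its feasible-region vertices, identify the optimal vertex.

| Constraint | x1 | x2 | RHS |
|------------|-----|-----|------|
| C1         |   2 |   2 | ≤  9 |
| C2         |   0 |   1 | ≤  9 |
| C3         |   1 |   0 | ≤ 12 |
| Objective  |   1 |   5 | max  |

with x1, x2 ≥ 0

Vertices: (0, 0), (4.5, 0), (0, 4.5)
Evaluating z = x1 + 5x2 at each vertex:
  (0, 0): z = 0
  (4.5, 0): z = 4.5
  (0, 4.5): z = 22.5

The largest value is z = 22.5, attained at (0, 4.5).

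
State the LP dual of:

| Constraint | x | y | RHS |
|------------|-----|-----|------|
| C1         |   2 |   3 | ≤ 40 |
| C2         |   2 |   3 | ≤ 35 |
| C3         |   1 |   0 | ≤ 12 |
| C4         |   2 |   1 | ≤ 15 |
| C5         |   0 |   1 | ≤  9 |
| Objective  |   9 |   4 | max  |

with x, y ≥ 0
Minimize: z = 40y1 + 35y2 + 12y3 + 15y4 + 9y5

Subject to:
  C1: -2y1 - 2y2 - y3 - 2y4 ≤ -9
  C2: -3y1 - 3y2 - y4 - y5 ≤ -4
  y1, y2, y3, y4, y5 ≥ 0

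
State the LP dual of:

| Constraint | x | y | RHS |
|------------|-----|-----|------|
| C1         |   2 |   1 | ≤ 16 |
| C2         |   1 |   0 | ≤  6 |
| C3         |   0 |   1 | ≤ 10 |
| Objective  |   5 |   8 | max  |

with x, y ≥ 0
Minimize: z = 16y1 + 6y2 + 10y3

Subject to:
  C1: -2y1 - y2 ≤ -5
  C2: -y1 - y3 ≤ -8
  y1, y2, y3 ≥ 0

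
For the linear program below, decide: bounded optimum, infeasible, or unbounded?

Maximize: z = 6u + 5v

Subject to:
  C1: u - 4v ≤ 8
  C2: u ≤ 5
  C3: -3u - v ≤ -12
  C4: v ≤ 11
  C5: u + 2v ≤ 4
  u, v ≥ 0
The point (4, 0) satisfies every constraint, so the LP is feasible; the constraints give u ≤ 5 and v ≤ 11, which with u, v ≥ 0 keep the feasible region inside a bounded box. A feasible, bounded LP attains a finite optimum at a vertex.

Evaluating z = 6u + 5v at each vertex:
  (4, 0): z = 24

Feasible with finite optimum z* = 24 at (4, 0).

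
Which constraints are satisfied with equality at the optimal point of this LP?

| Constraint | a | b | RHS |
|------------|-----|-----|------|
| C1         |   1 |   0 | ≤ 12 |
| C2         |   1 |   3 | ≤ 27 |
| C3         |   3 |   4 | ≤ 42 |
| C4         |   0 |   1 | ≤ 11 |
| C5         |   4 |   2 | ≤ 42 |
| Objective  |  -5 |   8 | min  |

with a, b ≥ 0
Optimal: a = 10.5, b = 0
Binding: C5, b ≥ 0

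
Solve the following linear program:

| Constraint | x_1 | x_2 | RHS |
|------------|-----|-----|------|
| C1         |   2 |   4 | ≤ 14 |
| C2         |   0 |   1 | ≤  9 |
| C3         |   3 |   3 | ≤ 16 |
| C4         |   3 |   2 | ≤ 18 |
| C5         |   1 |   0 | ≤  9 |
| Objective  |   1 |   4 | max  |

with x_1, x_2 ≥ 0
x_1 = 0, x_2 = 3.5, z = 14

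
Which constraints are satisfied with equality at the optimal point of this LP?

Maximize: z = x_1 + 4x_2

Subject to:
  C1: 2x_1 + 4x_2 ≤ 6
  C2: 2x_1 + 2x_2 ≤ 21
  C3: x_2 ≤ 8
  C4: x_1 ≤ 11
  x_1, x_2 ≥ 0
Optimal: x_1 = 0, x_2 = 1.5
Binding: C1, x_1 ≥ 0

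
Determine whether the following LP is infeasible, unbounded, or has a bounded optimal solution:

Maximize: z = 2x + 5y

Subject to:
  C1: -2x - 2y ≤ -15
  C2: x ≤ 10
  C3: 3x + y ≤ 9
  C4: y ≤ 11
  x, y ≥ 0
The point (0, 9) satisfies every constraint, so the LP is feasible; the constraints give x ≤ 10 and y ≤ 11, which with x, y ≥ 0 keep the feasible region inside a bounded box. A feasible, bounded LP attains a finite optimum at a vertex.

Evaluating z = 2x + 5y at each vertex:
  (0, 7.5): z = 37.5
  (0.75, 6.75): z = 35.25
  (0, 9): z = 45

The LP has an optimal solution: (0, 9) with z = 45.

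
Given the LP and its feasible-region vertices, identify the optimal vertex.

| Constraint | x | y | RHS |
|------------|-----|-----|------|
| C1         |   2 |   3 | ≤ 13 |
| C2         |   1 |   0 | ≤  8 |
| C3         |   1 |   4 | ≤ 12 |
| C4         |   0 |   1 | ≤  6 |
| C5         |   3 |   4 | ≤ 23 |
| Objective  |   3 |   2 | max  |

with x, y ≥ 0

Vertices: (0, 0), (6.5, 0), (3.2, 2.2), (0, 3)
Evaluating z = 3x + 2y at each vertex:
  (0, 0): z = 0
  (6.5, 0): z = 19.5
  (3.2, 2.2): z = 14
  (0, 3): z = 6

The largest value is z = 19.5, attained at (6.5, 0).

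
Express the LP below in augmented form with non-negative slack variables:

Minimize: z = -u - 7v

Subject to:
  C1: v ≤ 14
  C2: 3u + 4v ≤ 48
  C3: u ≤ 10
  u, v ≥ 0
min z = -u - 7v

s.t.
  v + s1 = 14
  3u + 4v + s2 = 48
  u + s3 = 10
  u, v, s1, s2, s3 ≥ 0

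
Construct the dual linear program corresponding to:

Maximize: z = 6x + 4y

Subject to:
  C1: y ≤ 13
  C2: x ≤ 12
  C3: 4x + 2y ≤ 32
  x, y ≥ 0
Minimize: z = 13y1 + 12y2 + 32y3

Subject to:
  C1: -y2 - 4y3 ≤ -6
  C2: -y1 - 2y3 ≤ -4
  y1, y2, y3 ≥ 0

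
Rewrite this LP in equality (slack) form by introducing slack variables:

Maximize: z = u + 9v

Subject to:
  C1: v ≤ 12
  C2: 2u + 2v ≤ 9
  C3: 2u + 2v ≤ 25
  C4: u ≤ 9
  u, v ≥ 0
max z = u + 9v

s.t.
  v + s1 = 12
  2u + 2v + s2 = 9
  2u + 2v + s3 = 25
  u + s4 = 9
  u, v, s1, s2, s3, s4 ≥ 0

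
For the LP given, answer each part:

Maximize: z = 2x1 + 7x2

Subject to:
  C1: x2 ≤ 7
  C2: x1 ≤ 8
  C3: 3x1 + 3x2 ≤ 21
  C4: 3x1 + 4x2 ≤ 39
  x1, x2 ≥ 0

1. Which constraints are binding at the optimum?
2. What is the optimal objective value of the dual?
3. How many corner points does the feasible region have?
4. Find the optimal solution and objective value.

1. C1, C3, x1 ≥ 0
2. 49 (by strong duality, equal to the primal optimum)
3. 3
4. x1 = 0, x2 = 7, z = 49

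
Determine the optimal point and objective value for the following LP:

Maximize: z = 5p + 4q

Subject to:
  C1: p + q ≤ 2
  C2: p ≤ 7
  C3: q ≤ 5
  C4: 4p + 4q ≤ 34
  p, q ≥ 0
p = 2, q = 0, z = 10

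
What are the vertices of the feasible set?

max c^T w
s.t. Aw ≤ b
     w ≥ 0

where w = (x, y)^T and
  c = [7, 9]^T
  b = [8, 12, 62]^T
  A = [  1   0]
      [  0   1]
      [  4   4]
Each vertex is the intersection of two constraint boundaries that also satisfies all remaining constraints:
  x = 0 and y = 0 → (0, 0)
  x = 8 and y = 0 → (8, 0)
  x = 8 and 4x + 4y = 62 → (8, 7.5)
  y = 12 and 4x + 4y = 62 → (3.5, 12)
  y = 12 and x = 0 → (0, 12)

Vertices: (0, 0), (8, 0), (8, 7.5), (3.5, 12), (0, 12)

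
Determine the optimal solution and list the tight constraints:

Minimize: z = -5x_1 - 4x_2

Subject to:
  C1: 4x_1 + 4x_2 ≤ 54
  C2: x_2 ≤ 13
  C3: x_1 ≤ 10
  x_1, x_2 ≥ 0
Optimal: x_1 = 10, x_2 = 3.5
Binding: C1, C3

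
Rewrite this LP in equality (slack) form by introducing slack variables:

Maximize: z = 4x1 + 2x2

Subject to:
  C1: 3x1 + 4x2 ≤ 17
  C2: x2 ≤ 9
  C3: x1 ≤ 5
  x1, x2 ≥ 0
max z = 4x1 + 2x2

s.t.
  3x1 + 4x2 + s1 = 17
  x2 + s2 = 9
  x1 + s3 = 5
  x1, x2, s1, s2, s3 ≥ 0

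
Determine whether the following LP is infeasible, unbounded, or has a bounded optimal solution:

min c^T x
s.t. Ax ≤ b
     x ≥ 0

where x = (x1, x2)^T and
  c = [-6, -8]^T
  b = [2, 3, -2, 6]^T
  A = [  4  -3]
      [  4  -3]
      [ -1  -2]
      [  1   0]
Feasible point: (0, 1) satisfies every constraint, so the LP is feasible.
Direction d = (0, 1): for each constraint row a, a·d ≤ 0 —
  (4)(0) + (-3)(1) = -3 ≤ 0
  (4)(0) + (-3)(1) = -3 ≤ 0
  (-1)(0) + (-2)(1) = -2 ≤ 0
  (1)(0) + (0)(1) = 0 ≤ 0
and d ≥ 0, so (0, 1) + t·d stays feasible for every t ≥ 0. Along this ray z = -6x1 - 8x2 changes by -8 per unit t, so z → −∞.

Unbounded: there is a feasible ray along which z → −∞.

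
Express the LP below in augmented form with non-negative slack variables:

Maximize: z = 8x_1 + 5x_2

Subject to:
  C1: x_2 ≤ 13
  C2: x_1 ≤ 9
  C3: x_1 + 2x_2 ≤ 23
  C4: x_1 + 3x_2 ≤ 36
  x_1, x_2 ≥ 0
max z = 8x_1 + 5x_2

s.t.
  x_2 + s1 = 13
  x_1 + s2 = 9
  x_1 + 2x_2 + s3 = 23
  x_1 + 3x_2 + s4 = 36
  x_1, x_2, s1, s2, s3, s4 ≥ 0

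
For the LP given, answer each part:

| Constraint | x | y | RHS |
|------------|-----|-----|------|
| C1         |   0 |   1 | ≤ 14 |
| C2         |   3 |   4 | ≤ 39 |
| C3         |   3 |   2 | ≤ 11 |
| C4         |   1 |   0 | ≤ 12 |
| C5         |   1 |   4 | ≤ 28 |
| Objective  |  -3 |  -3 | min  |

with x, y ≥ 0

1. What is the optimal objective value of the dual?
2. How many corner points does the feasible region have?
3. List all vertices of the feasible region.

1. -16.5 (by strong duality, equal to the primal optimum)
2. 3
3. (0, 0), (3.667, 0), (0, 5.5)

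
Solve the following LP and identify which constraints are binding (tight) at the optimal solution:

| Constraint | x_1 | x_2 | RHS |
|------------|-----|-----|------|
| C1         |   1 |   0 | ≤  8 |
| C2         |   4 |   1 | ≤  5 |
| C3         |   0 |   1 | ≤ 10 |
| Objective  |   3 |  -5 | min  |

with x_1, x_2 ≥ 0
Optimal: x_1 = 0, x_2 = 5
Slack at optimum:
  C1: slack = 8
  C2: slack = 0 (binding)
  C3: slack = 5
  x_1 ≥ 0: x_1 = 0 (binding)
  x_2 ≥ 0: x_2 = 5
Binding constraints: C2, x_1 ≥ 0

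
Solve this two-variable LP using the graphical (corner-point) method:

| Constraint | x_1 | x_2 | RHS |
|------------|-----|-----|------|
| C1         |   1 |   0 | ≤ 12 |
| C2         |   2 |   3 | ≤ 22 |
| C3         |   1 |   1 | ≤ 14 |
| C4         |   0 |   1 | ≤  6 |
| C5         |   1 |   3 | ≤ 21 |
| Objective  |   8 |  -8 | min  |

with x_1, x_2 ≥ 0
x_1 = 0, x_2 = 6, z = -48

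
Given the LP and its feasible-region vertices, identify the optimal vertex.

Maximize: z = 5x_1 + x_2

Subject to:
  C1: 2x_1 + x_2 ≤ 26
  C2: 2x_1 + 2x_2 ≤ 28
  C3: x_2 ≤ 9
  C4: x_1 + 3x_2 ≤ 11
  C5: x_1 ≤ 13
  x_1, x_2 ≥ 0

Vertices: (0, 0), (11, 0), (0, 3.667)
Evaluating z = 5x_1 + x_2 at each vertex:
  (0, 0): z = 0
  (11, 0): z = 55
  (0, 3.667): z = 3.667

The largest value is z = 55, attained at (11, 0).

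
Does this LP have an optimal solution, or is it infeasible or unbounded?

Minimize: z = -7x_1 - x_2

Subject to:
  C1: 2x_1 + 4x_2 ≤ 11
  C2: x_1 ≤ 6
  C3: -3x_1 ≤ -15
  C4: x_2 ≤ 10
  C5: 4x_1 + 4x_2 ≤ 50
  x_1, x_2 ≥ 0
The point (5.5, 0) satisfies every constraint, so the LP is feasible; the constraints give x_1 ≤ 6 and x_2 ≤ 10, which with x_1, x_2 ≥ 0 keep the feasible region inside a bounded box. A feasible, bounded LP attains a finite optimum at a vertex.

Evaluating z = -7x_1 - x_2 at each vertex:
  (5, 0): z = -35
  (5.5, 0): z = -38.5
  (5, 0.25): z = -35.25

Feasible with finite optimum z* = -38.5 at (5.5, 0).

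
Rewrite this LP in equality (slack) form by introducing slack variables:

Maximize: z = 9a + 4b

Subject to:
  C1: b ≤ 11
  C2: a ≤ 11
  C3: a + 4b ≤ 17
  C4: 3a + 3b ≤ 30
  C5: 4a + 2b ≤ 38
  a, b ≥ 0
max z = 9a + 4b

s.t.
  b + s1 = 11
  a + s2 = 11
  a + 4b + s3 = 17
  3a + 3b + s4 = 30
  4a + 2b + s5 = 38
  a, b, s1, s2, s3, s4, s5 ≥ 0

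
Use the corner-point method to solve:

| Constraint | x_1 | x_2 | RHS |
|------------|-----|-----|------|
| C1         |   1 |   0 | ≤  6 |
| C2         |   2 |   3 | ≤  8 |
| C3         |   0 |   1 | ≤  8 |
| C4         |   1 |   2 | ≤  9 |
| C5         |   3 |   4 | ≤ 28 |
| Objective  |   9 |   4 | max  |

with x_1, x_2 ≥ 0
Each vertex is the intersection of two constraint boundaries that also satisfies all remaining constraints:
  x_1 = 0 and x_2 = 0 → (0, 0)
  2x_1 + 3x_2 = 8 and x_2 = 0 → (4, 0)
  2x_1 + 3x_2 = 8 and x_1 = 0 → (0, 2.667)

Evaluating z = 9x_1 + 4x_2 at each vertex:
  (0, 0): z = 0
  (4, 0): z = 36
  (0, 2.667): z = 10.67

The maximum is at (4, 0) with z = 36.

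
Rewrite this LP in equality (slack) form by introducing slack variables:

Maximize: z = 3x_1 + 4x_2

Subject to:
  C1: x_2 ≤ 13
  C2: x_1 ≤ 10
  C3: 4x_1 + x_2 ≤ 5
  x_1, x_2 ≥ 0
max z = 3x_1 + 4x_2

s.t.
  x_2 + s1 = 13
  x_1 + s2 = 10
  4x_1 + x_2 + s3 = 5
  x_1, x_2, s1, s2, s3 ≥ 0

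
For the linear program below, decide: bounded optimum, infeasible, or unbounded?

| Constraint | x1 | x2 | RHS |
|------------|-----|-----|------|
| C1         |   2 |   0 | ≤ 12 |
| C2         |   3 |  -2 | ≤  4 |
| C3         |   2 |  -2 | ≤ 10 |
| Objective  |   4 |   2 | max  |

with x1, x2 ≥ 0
Feasible point: (0, 0) satisfies every constraint, so the LP is feasible.
Direction d = (0, 1): for each constraint row a, a·d ≤ 0 —
  (2)(0) + (0)(1) = 0 ≤ 0
  (3)(0) + (-2)(1) = -2 ≤ 0
  (2)(0) + (-2)(1) = -2 ≤ 0
and d ≥ 0, so (0, 0) + t·d stays feasible for every t ≥ 0. Along this ray z = 4x1 + 2x2 changes by 2 per unit t, so z → +∞.

Unbounded — the objective can increase without bound over the feasible region.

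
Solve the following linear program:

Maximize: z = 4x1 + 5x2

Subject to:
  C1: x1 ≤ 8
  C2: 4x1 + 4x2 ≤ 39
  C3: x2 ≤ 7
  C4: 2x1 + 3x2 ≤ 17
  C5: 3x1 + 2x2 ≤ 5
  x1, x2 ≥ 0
x1 = 0, x2 = 2.5, z = 12.5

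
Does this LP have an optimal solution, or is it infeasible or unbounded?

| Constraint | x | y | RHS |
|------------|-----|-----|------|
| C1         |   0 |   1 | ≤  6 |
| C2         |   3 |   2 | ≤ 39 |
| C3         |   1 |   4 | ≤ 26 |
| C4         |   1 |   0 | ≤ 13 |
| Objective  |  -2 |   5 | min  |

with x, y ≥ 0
The point (13, 0) satisfies every constraint, so the LP is feasible; the constraints give x ≤ 13 and y ≤ 6, which with x, y ≥ 0 keep the feasible region inside a bounded box. A feasible, bounded LP attains a finite optimum at a vertex.

Evaluating z = -2x + 5y at each vertex:
  (0, 0): z = 0
  (13, 0): z = -26
  (10.4, 3.9): z = -1.3
  (2, 6): z = 26
  (0, 6): z = 30

Feasible with finite optimum z* = -26 at (13, 0).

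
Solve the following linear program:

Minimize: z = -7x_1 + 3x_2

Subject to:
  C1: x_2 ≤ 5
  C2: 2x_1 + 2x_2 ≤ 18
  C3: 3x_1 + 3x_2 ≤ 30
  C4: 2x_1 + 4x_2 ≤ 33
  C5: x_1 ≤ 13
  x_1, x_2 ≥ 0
Each vertex is the intersection of two constraint boundaries that also satisfies all remaining constraints:
  x_1 = 0 and x_2 = 0 → (0, 0)
  2x_1 + 2x_2 = 18 and x_2 = 0 → (9, 0)
  x_2 = 5 and 2x_1 + 2x_2 = 18 → (4, 5)
  x_2 = 5 and x_1 = 0 → (0, 5)

Evaluating z = -7x_1 + 3x_2 at each vertex:
  (0, 0): z = 0
  (9, 0): z = -63
  (4, 5): z = -13
  (0, 5): z = 15

The minimum is at (9, 0) with z = -63.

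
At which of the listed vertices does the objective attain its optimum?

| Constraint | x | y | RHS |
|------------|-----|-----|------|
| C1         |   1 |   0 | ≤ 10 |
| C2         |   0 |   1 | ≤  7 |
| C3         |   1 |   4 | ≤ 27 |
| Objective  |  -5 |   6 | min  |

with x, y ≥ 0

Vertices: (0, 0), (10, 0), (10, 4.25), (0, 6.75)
Evaluating z = -5x + 6y at each vertex:
  (0, 0): z = 0
  (10, 0): z = -50
  (10, 4.25): z = -24.5
  (0, 6.75): z = 40.5

The smallest value is z = -50, attained at (10, 0).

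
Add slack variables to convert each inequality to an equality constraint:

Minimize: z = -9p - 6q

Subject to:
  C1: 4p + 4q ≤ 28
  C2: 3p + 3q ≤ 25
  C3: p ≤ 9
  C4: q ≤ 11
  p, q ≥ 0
min z = -9p - 6q

s.t.
  4p + 4q + s1 = 28
  3p + 3q + s2 = 25
  p + s3 = 9
  q + s4 = 11
  p, q, s1, s2, s3, s4 ≥ 0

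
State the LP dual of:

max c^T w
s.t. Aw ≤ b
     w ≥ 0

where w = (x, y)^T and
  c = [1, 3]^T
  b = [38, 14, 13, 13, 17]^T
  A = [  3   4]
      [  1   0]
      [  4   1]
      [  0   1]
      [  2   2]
Minimize: z = 38y1 + 14y2 + 13y3 + 13y4 + 17y5

Subject to:
  C1: -3y1 - y2 - 4y3 - 2y5 ≤ -1
  C2: -4y1 - y3 - y4 - 2y5 ≤ -3
  y1, y2, y3, y4, y5 ≥ 0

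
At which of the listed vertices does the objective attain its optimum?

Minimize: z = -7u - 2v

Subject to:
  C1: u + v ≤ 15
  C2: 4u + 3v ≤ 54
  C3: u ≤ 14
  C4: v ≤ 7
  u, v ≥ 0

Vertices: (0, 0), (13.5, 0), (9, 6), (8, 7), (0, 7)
Evaluating z = -7u - 2v at each vertex:
  (0, 0): z = 0
  (13.5, 0): z = -94.5
  (9, 6): z = -75
  (8, 7): z = -70
  (0, 7): z = -14

The smallest value is z = -94.5, attained at (13.5, 0).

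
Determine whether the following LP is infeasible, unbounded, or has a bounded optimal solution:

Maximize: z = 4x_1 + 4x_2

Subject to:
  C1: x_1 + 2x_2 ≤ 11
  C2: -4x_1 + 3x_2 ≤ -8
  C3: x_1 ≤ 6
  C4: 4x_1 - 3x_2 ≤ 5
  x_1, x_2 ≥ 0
C4 requires 4x_1 - 3x_2 ≤ 5, while C2 (-4x_1 + 3x_2 ≤ -8) is equivalent to 4x_1 - 3x_2 ≥ 8. Together they would need 8 ≤ 4x_1 - 3x_2 ≤ 5, which is impossible since 8 > 5. No point satisfies all constraints.

The feasible region is empty; the LP is infeasible.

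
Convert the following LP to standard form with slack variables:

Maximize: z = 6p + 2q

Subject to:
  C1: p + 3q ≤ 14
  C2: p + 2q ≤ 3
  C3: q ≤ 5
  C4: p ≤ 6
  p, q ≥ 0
max z = 6p + 2q

s.t.
  p + 3q + s1 = 14
  p + 2q + s2 = 3
  q + s3 = 5
  p + s4 = 6
  p, q, s1, s2, s3, s4 ≥ 0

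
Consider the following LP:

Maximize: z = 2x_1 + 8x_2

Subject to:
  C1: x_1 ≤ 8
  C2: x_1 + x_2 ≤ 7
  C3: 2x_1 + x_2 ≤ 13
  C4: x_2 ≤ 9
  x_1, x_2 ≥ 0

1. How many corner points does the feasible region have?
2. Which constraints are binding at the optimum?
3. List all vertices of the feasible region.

1. 4
2. C2, x_1 ≥ 0
3. (0, 0), (6.5, 0), (6, 1), (0, 7)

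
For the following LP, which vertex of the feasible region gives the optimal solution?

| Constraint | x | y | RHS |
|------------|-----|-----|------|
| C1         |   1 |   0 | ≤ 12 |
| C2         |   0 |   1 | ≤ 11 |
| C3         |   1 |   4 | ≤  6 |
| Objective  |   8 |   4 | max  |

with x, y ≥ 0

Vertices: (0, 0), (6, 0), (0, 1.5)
(6, 0) with z = 48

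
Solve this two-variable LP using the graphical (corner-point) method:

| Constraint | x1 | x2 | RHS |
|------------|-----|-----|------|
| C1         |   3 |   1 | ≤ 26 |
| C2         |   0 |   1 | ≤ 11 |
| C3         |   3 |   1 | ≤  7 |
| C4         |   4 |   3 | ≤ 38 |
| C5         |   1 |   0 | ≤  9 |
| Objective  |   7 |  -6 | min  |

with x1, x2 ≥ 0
Each vertex is the intersection of two constraint boundaries that also satisfies all remaining constraints:
  x1 = 0 and x2 = 0 → (0, 0)
  3x1 + x2 = 7 and x2 = 0 → (2.333, 0)
  3x1 + x2 = 7 and x1 = 0 → (0, 7)

Evaluating z = 7x1 - 6x2 at each vertex:
  (0, 0): z = 0
  (2.333, 0): z = 16.33
  (0, 7): z = -42

The minimum is at (0, 7) with z = -42.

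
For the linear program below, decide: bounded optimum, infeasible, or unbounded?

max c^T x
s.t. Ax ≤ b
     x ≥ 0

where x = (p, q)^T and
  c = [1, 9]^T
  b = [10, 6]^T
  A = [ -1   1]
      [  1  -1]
Feasible point: (0, 0) satisfies every constraint, so the LP is feasible.
Direction d = (1, 1): for each constraint row a, a·d ≤ 0 —
  (-1)(1) + (1)(1) = 0 ≤ 0
  (1)(1) + (-1)(1) = 0 ≤ 0
and d ≥ 0, so (0, 0) + t·d stays feasible for every t ≥ 0. Along this ray z = p + 9q changes by 10 per unit t, so z → +∞.

Unbounded — the objective can increase without bound over the feasible region.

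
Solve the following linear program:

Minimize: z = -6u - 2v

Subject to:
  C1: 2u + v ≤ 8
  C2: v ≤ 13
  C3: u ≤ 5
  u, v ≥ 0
Each vertex is the intersection of two constraint boundaries that also satisfies all remaining constraints:
  u = 0 and v = 0 → (0, 0)
  2u + v = 8 and v = 0 → (4, 0)
  2u + v = 8 and u = 0 → (0, 8)

Evaluating z = -6u - 2v at each vertex:
  (0, 0): z = 0
  (4, 0): z = -24
  (0, 8): z = -16

The minimum is at (4, 0) with z = -24.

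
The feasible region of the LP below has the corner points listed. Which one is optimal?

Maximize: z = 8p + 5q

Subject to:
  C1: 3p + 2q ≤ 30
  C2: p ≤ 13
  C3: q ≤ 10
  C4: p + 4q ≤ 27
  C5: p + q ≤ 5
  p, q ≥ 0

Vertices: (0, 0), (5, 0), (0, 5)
Evaluating z = 8p + 5q at each vertex:
  (0, 0): z = 0
  (5, 0): z = 40
  (0, 5): z = 25

The largest value is z = 40, attained at (5, 0).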